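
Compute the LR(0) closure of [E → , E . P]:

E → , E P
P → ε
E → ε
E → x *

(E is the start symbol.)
{ [E → , E . P], [P → .] }

Start with: [E → , E . P]
  [E → , E . P] has the dot before P: add [P → .]
No further items can be added.

CLOSURE = { [E → , E . P], [P → .] }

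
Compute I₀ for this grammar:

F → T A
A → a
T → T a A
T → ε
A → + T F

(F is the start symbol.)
First, augment the grammar with F' → F
I₀ = CLOSURE({ [F' → . F] }):
  [F' → . F] has the dot before F: add [F → . T A]
  [F → . T A] has the dot before T: add [T → . T a A], [T → .]
No further items can be added.

I₀ = { [F → . T A], [F' → . F], [T → . T a A], [T → .] }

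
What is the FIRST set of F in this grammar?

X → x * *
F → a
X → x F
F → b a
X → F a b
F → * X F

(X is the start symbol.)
{ '*', 'a', 'b' }

To compute FIRST(F), examine every production with F on the left-hand side, reading each right-hand side left to right until a non-nullable symbol is reached.

From F → a:
  - a is a terminal: add 'a' and stop
From F → b a:
  - b is a terminal: add 'b' and stop
From F → * X F:
  - '*' is a terminal: add '*' and stop

Collecting: FIRST(F) = { '*', 'a', 'b' }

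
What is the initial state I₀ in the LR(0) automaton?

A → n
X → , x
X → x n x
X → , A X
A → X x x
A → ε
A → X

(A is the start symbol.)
First, augment the grammar with A' → A
I₀ = CLOSURE({ [A' → . A] }):
  [A' → . A] has the dot before A: add [A → . n], [A → . X x x], [A → .], [A → . X]
  [A → . X x x] has the dot before X: add [X → . , x], [X → . x n x], [X → . , A X]
No further items can be added.

I₀ = { [A → . X x x], [A → . X], [A → . n], [A → .], [A' → . A], [X → . , A X], [X → . , x], [X → . x n x] }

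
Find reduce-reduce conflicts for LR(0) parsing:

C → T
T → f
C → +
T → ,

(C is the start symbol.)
A reduce-reduce conflict occurs when an LR(0) state has two complete items [A → α .] and [B → β .] — both call for a reduction, and with no lookahead the parser cannot choose between them.

Augment with C' → C and build the canonical LR(0) collection (I0 = CLOSURE({[C' → . C]}), then GOTO on every symbol after a dot until no new states appear). It has 6 states:
  I0: { [C → . +], [C → . T], [C' → . C], [T → . ,], [T → . f] }  — shift
  I1: { [C → + .] }  — reduce
  I2: { [T → , .] }  — reduce
  I3: { [C' → C .] }  — accept
  I4: { [C → T .] }  — reduce
  I5: { [T → f .] }  — reduce

No state contains more than one complete item.

Answer: No reduce-reduce conflicts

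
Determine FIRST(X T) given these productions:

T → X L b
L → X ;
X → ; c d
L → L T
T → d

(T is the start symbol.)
FIRST sets of the non-terminals involved (from the grammar, by fixed-point iteration):
  FIRST(X) = { ';' }

To compute FIRST(X T), process the symbols left to right:
Symbol X is a non-terminal. Add FIRST(X) \ {ε} = { ';' }
X is not nullable (ε ∉ FIRST(X)), so stop here.
FIRST(X T) = { ';' }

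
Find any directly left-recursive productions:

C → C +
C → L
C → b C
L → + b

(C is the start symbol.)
Yes, C is left-recursive

Direct left recursion occurs when N → N α for some non-terminal N (the right-hand side begins with the left-hand side itself).

C → C +: LEFT RECURSIVE (starts with C)
C → L: starts with L
C → b C: starts with b
L → + b: starts with '+'

The grammar has direct left recursion on: C.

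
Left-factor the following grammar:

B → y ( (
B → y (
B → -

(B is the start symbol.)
B → y ( B'
B' → (
B' → ε
B → -

Left-factoring transforms A → αβ₁ | αβ₂ into A → αA' and A' → β₁ | β₂
(α is the longest common prefix among the alternatives). Repeat until
no nonterminal has two alternatives with a common prefix.

Round 1: B has alternatives sharing prefix 'y ('. Introduce B': B → y ( B'
  Add: B' → (
  Add: B' → ε

No remaining common prefixes — done.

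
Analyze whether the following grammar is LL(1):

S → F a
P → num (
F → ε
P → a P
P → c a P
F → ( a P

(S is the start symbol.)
A grammar is LL(1) if for each non-terminal N with multiple productions, the predict sets of those productions are pairwise disjoint, where PREDICT(N → α) = (FIRST(α) \ {ε}) ∪ (FOLLOW(N) if α ⇒* ε).

Relevant sets:
  FOLLOW(F) = { 'a' }

For P:
  PREDICT(P → num '(') = { 'num' }
  PREDICT(P → a P) = { 'a' }
  PREDICT(P → c a P) = { 'c' }
For F:
  PREDICT(F → ε) = { 'a' }
  PREDICT(F → '(' a P) = { '(' }
S has a single production, so nothing to check there.

All predict sets are disjoint. The grammar IS LL(1).

Answer: Yes, the grammar is LL(1).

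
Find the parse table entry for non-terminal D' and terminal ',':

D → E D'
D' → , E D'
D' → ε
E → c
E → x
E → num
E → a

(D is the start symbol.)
D' → , E D'

To find M[D', ','], we find productions for D' where ',' is in the predict set (PREDICT(N → α) = (FIRST(α) \ {ε}) ∪ (FOLLOW(N) if α ⇒* ε)).

Relevant sets:
  FOLLOW(D') = { $ }

D' → , E D': PREDICT = { ',' }
  ',' is in predict set, so this production goes in M[D', ',']
D' → ε: PREDICT = { $ }

M[D', ','] = D' → , E D'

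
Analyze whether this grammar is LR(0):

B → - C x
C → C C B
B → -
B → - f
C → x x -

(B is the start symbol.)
No. Shift-reduce conflict between [B → - .] and [B → - . f]

Augment with B' → B and build the canonical LR(0) collection (I0 = CLOSURE({[B' → . B]}), then GOTO on every symbol after a dot until no new states appear). It has 11 states:
  I0: { [B → . - C x], [B → . - f], [B → . -], [B' → . B] }  — shift
  I1: { [B → - . C x], [B → - . f], [B → - .], [C → . C C B], [C → . x x -] }  — shift, reduce
  I2: { [B' → B .] }  — accept
  I3: { [B → - C . x], [C → . C C B], [C → . x x -], [C → C . C B] }  — shift
  I4: { [B → - f .] }  — reduce
  I5: { [C → x . x -] }  — shift
  I6: { [C → x x . -] }  — shift
  I7: { [C → x x - .] }  — reduce
  I8: { [B → . - C x], [B → . - f], [B → . -], [C → . C C B], [C → . x x -], [C → C . C B], [C → C C . B] }  — shift
  I9: { [B → - C x .], [C → x . x -] }  — shift, reduce
  I10: { [C → C C B .] }  — reduce

Conflict in state I1:
  Shift-reduce conflict between [B → - .] and [B → - . f]
So the grammar is NOT LR(0).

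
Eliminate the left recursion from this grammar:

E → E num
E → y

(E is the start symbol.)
E → y E'
E' → num E'
E' → ε

E is directly left-recursive. The standard transformation for
  A → A α₁ | ... | A α_m | β₁ | ... | β_n
is
  A  → β₁ A' | ... | β_n A'
  A' → α₁ A' | ... | α_m A' | ε

E → y becomes E → y E'
E → E num becomes E' → num E'
Add E' → ε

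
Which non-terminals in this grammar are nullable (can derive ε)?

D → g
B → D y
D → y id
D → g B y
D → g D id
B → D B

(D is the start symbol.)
None

There are no ε-productions, so no non-terminal can derive ε.
No non-terminals are nullable.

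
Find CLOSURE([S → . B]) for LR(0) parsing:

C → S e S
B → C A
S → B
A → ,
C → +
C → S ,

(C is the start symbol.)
{ [B → . C A], [C → . +], [C → . S ,], [C → . S e S], [S → . B] }

To compute CLOSURE, for each item [A → α.Bβ] where B is a non-terminal, add [B → .γ] for all productions B → γ; repeat for the newly added items until nothing changes.

Start with: [S → . B]
  [S → . B] has the dot before B: add [B → . C A]
  [B → . C A] has the dot before C: add [C → . S e S], [C → . +], [C → . S ,]
  [C → . S e S] has the dot before S: all S-items already present
No further items can be added.

CLOSURE = { [B → . C A], [C → . +], [C → . S ,], [C → . S e S], [S → . B] }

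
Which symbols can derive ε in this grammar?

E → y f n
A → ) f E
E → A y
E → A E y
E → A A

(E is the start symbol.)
None

A non-terminal is nullable if it can derive ε (the empty string): either it has an ε-production, or it has a production whose right-hand side consists entirely of nullable non-terminals.

There are no ε-productions, so no non-terminal can derive ε.
No non-terminals are nullable.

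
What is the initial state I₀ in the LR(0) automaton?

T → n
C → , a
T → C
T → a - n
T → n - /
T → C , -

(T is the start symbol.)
{ [C → . , a], [T → . C , -], [T → . C], [T → . a - n], [T → . n - /], [T → . n], [T' → . T] }

First, augment the grammar with T' → T
I₀ = CLOSURE({ [T' → . T] }):
  [T' → . T] has the dot before T: add [T → . n], [T → . C], [T → . a - n], [T → . n - /], [T → . C , -]
  [T → . C] has the dot before C: add [C → . , a]
No further items can be added.

I₀ = { [C → . , a], [T → . C , -], [T → . C], [T → . a - n], [T → . n - /], [T → . n], [T' → . T] }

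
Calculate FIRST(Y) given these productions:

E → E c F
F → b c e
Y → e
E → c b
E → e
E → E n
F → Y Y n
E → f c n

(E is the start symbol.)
{ 'e' }

From Y → e:
  - e is a terminal: add 'e' and stop

Collecting: FIRST(Y) = { 'e' }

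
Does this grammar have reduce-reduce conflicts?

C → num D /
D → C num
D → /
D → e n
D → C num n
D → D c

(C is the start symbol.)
Augment with C' → C and build the canonical LR(0) collection (I0 = CLOSURE({[C' → . C]}), then GOTO on every symbol after a dot until no new states appear). It has 12 states:
  I0: { [C → . num D /], [C' → . C] }  — shift
  I1: { [C' → C .] }  — accept
  I2: { [C → . num D /], [C → num . D /], [D → . /], [D → . C num n], [D → . C num], [D → . D c], [D → . e n] }  — shift
  I3: { [D → / .] }  — reduce
  I4: { [D → C . num n], [D → C . num] }  — shift
  I5: { [C → num D . /], [D → D . c] }  — shift
  I6: { [D → e . n] }  — shift
  I7: { [D → e n .] }  — reduce
  I8: { [C → num D / .] }  — reduce
  I9: { [D → D c .] }  — reduce
  I10: { [D → C num . n], [D → C num .] }  — shift, reduce
  I11: { [D → C num n .] }  — reduce

No state contains more than one complete item.

Answer: No reduce-reduce conflicts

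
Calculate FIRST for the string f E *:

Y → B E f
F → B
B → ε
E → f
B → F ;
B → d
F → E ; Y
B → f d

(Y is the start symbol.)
To compute FIRST(f E *), process the symbols left to right:
Symbol f is a terminal. Add 'f' and stop.
FIRST(f E *) = { 'f' }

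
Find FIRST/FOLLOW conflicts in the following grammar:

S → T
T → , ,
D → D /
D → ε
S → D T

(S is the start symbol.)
A FIRST/FOLLOW conflict occurs when a non-terminal N has a nullable alternative N → β (β ⇒* ε) and another alternative N → α with FIRST(α) ∩ FOLLOW(N) ≠ ∅: on such a lookahead the parser cannot decide between expanding α and letting N vanish via β.

Nullable non-terminals: D.
FIRST sets used below: FIRST(D) = { '/', ε }

D: nullable alternative(s) D → ε; FOLLOW(D) = { ',', '/' }
  D → D /: FIRST \ {ε} = { '/' } — overlaps FOLLOW(D) on { '/' }: CONFLICT
  D → ε: FIRST \ {ε} = { } — this is the only nullable alternative, skip

S, T have no nullable alternative, so no FIRST/FOLLOW check is needed there.

So the grammar has 1 FIRST/FOLLOW conflict (marked CONFLICT above).

Answer: Yes. D → D '/' with FOLLOW(D) on { '/' }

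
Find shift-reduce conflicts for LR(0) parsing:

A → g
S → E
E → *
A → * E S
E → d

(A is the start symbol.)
No shift-reduce conflicts

A shift-reduce conflict occurs when an LR(0) state has both:
  - a complete (reduce) item [A → α .] (dot at the end), and
  - a shift item [B → β . c γ] (dot before a terminal).

Augment with A' → A and build the canonical LR(0) collection (I0 = CLOSURE({[A' → . A]}), then GOTO on every symbol after a dot until no new states appear). It has 9 states:
  I0: { [A → . * E S], [A → . g], [A' → . A] }  — shift
  I1: { [A → * . E S], [E → . *], [E → . d] }  — shift
  I2: { [A' → A .] }  — accept
  I3: { [A → g .] }  — reduce
  I4: { [E → * .] }  — reduce
  I5: { [A → * E . S], [E → . *], [E → . d], [S → . E] }  — shift
  I6: { [E → d .] }  — reduce
  I7: { [S → E .] }  — reduce
  I8: { [A → * E S .] }  — reduce

No state contains both a complete item and a shift item.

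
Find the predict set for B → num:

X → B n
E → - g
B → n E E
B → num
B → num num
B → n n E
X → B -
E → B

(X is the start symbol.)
PREDICT(B → num) = (FIRST(RHS) \ {ε}) ∪ (FOLLOW(B) if ε ∈ FIRST(RHS), i.e. RHS ⇒* ε)
FIRST(num) = { 'num' }
ε ∉ FIRST(num), so FOLLOW(B) is not added.
PREDICT(B → num) = { 'num' }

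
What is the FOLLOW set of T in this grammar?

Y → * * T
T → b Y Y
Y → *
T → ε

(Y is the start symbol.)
{ $, '*' }

To compute FOLLOW(T), find every occurrence of T on a right-hand side N → α T β: add FIRST(β) \ {ε}, and if β is empty or nullable also add FOLLOW(N). Iterate to a fixed point.

In Y → * * T: T is at the end, add FOLLOW(Y)

The FOLLOW sets referred to above (computed the same way, to a fixed point):
  FOLLOW(Y) = { $, '*' }

Taking the union: FOLLOW(T) = { $, '*' }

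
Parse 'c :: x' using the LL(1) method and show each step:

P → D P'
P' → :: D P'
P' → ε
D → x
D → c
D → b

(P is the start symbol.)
LL(1) parsing maintains a stack (initially the start symbol over $) and the input. At each step: if the stack top is a terminal, match it against the current input token; if it is a non-terminal N, replace it with the RHS of M[N, lookahead] (the unique production whose predict set contains the lookahead).

Stack is shown with the top on the left.

Stack      Input     Action
---------------------------
P $        c :: x $  output P → D P'
D P' $     c :: x $  output D → c
c P' $     c :: x $  match 'c'
P' $       :: x $    output P' → :: D P'
:: D P' $  :: x $    match '::'
D P' $     x $       output D → x
x P' $     x $       match 'x'
P' $       $         output P' → ε
$          $         accept

The string is accepted.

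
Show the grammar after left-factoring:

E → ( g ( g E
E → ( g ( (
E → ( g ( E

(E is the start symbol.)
E → ( g ( E'
E' → g E
E' → (
E' → E

Left-factoring transforms A → αβ₁ | αβ₂ into A → αA' and A' → β₁ | β₂
(α is the longest common prefix among the alternatives). Repeat until
no nonterminal has two alternatives with a common prefix.

Round 1: E has alternatives sharing prefix '( g ('. Introduce E': E → ( g ( E'
  Add: E' → g E
  Add: E' → (
  Add: E' → E

No remaining common prefixes — done.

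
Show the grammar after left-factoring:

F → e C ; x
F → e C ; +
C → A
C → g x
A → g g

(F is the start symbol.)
Left-factoring transforms A → αβ₁ | αβ₂ into A → αA' and A' → β₁ | β₂
(α is the longest common prefix among the alternatives). Repeat until
no nonterminal has two alternatives with a common prefix.

Round 1: F has alternatives sharing prefix 'e C ;'. Introduce F': F → e C ; F'
  Add: F' → x
  Add: F' → +

No remaining common prefixes — done.

Resulting grammar:
F → e C ; F'
F' → x
F' → +
C → A
C → g x
A → g g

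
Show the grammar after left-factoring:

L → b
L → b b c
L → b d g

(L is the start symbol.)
Left-factoring transforms A → αβ₁ | αβ₂ into A → αA' and A' → β₁ | β₂
(α is the longest common prefix among the alternatives). Repeat until
no nonterminal has two alternatives with a common prefix.

Round 1: L has alternatives sharing prefix 'b'. Introduce L': L → b L'
  Add: L' → ε
  Add: L' → b c
  Add: L' → d g

No remaining common prefixes — done.

Resulting grammar:
L → b L'
L' → ε
L' → b c
L' → d g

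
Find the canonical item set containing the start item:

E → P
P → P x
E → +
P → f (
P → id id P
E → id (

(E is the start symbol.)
{ [E → . +], [E → . P], [E → . id (], [E' → . E], [P → . P x], [P → . f (], [P → . id id P] }

First, augment the grammar with E' → E
I₀ = CLOSURE({ [E' → . E] }):
  [E' → . E] has the dot before E: add [E → . P], [E → . +], [E → . id (]
  [E → . P] has the dot before P: add [P → . P x], [P → . f (], [P → . id id P]
No further items can be added.

I₀ = { [E → . +], [E → . P], [E → . id (], [E' → . E], [P → . P x], [P → . f (], [P → . id id P] }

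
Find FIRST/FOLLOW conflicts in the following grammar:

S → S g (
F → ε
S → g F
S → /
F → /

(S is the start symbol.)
No FIRST/FOLLOW conflicts.

Nullable non-terminals: F.

F: nullable alternative(s) F → ε; FOLLOW(F) = { $, 'g' }
  F → ε: FIRST \ {ε} = { } — this is the only nullable alternative, skip
  F → /: FIRST \ {ε} = { '/' } — disjoint from FOLLOW(F)

S has no nullable alternative, so no FIRST/FOLLOW check is needed there.

No FIRST/FOLLOW conflicts found.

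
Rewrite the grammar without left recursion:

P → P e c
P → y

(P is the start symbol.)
P → y P'
P' → e c P'
P' → ε

P is directly left-recursive. The standard transformation for
  A → A α₁ | ... | A α_m | β₁ | ... | β_n
is
  A  → β₁ A' | ... | β_n A'
  A' → α₁ A' | ... | α_m A' | ε

P → y becomes P → y P'
P → P e c becomes P' → e c P'
Add P' → ε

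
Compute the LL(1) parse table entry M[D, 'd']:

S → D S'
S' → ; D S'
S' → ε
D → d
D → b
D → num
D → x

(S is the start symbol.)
D → d

To find M[D, 'd'], we find productions for D where 'd' is in the predict set (PREDICT(N → α) = (FIRST(α) \ {ε}) ∪ (FOLLOW(N) if α ⇒* ε)).

D → d: PREDICT = { 'd' }
  'd' is in predict set, so this production goes in M[D, 'd']
D → b: PREDICT = { 'b' }
D → num: PREDICT = { 'num' }
D → x: PREDICT = { 'x' }

M[D, 'd'] = D → d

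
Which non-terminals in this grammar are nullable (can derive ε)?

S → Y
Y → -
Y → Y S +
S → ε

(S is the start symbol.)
A non-terminal is nullable if it can derive ε (the empty string): either it has an ε-production, or it has a production whose right-hand side consists entirely of nullable non-terminals.

ε-productions: S → ε
So S is immediately nullable.
No further non-terminal can be added: every production for the remaining non-terminals contains a terminal or a non-nullable non-terminal.
Nullable = { 'S' }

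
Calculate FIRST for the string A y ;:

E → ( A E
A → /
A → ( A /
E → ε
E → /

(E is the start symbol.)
{ '(', '/' }

FIRST sets of the non-terminals involved (from the grammar, by fixed-point iteration):
  FIRST(A) = { '(', '/' }

To compute FIRST(A y ;), process the symbols left to right:
Symbol A is a non-terminal. Add FIRST(A) \ {ε} = { '(', '/' }
A is not nullable (ε ∉ FIRST(A)), so stop here.
FIRST(A y ;) = { '(', '/' }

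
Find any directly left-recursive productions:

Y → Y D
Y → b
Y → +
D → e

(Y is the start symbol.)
Direct left recursion occurs when N → N α for some non-terminal N (the right-hand side begins with the left-hand side itself).

Y → Y D: LEFT RECURSIVE (starts with Y)
Y → b: starts with b
Y → +: starts with '+'
D → e: starts with e

The grammar has direct left recursion on: Y.

Answer: Yes, Y is left-recursive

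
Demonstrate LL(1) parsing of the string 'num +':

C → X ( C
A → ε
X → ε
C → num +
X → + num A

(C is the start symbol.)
Stack is shown with the top on the left.

Stack    Input    Action
------------------------
C $      num + $  output C → num +
num + $  num + $  match 'num'
+ $      + $      match '+'
$        $        accept

The string is accepted.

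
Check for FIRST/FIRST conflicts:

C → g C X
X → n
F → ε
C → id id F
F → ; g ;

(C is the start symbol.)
No FIRST/FIRST conflicts.

Productions for C:
  C → g C X: FIRST = { 'g' }
  C → id id F: FIRST = { 'id' }
Productions for F:
  F → ε: FIRST = { ε }
  F → ; g ;: FIRST = { ';' }
X has only one production, so no FIRST/FIRST conflict is possible there.

All alternatives of each non-terminal have pairwise disjoint FIRST sets.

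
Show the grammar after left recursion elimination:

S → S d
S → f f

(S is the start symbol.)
S is directly left-recursive. The standard transformation for
  A → A α₁ | ... | A α_m | β₁ | ... | β_n
is
  A  → β₁ A' | ... | β_n A'
  A' → α₁ A' | ... | α_m A' | ε

S → f f becomes S → f f S'
S → S d becomes S' → d S'
Add S' → ε

Resulting grammar:
S → f f S'
S' → d S'
S' → ε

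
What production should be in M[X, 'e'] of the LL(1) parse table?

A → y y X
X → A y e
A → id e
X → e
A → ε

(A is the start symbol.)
To find M[X, 'e'], we find productions for X where 'e' is in the predict set (PREDICT(N → α) = (FIRST(α) \ {ε}) ∪ (FOLLOW(N) if α ⇒* ε)).

Relevant sets:
  FIRST(A) = { 'id', 'y', ε }

X → A y e: PREDICT = { 'id', 'y' }
X → e: PREDICT = { 'e' }
  'e' is in predict set, so this production goes in M[X, 'e']

M[X, 'e'] = X → e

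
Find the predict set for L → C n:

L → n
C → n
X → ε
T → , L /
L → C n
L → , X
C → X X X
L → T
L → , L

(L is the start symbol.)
PREDICT(L → C n) = (FIRST(RHS) \ {ε}) ∪ (FOLLOW(L) if ε ∈ FIRST(RHS), i.e. RHS ⇒* ε)
FIRST(C) = { 'n', ε }
FIRST(C n) = { 'n' }
ε ∉ FIRST(C n), so FOLLOW(L) is not added.
PREDICT(L → C n) = { 'n' }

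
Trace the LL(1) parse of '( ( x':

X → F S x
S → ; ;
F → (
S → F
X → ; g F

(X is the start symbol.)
Stack is shown with the top on the left.

Stack    Input    Action
------------------------
X $      ( ( x $  output X → F S x
F S x $  ( ( x $  output F → (
( S x $  ( ( x $  match '('
S x $    ( x $    output S → F
F x $    ( x $    output F → (
( x $    ( x $    match '('
x $      x $      match 'x'
$        $        accept

The string is accepted.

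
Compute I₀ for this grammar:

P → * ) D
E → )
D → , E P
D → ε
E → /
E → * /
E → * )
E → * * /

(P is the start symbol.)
{ [P → . * ) D], [P' → . P] }

First, augment the grammar with P' → P
I₀ = CLOSURE({ [P' → . P] }):
  [P' → . P] has the dot before P: add [P → . * ) D]
No further items can be added.

I₀ = { [P → . * ) D], [P' → . P] }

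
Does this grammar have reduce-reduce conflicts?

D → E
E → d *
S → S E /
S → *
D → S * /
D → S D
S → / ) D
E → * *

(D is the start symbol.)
A reduce-reduce conflict occurs when an LR(0) state has two complete items [A → α .] and [B → β .] — both call for a reduction, and with no lookahead the parser cannot choose between them.

Augment with D' → D and build the canonical LR(0) collection (I0 = CLOSURE({[D' → . D]}), then GOTO on every symbol after a dot until no new states appear). It has 16 states:
  I0: { [D → . E], [D → . S * /], [D → . S D], [D' → . D], [E → . * *], [E → . d *], [S → . *], [S → . / ) D], [S → . S E /] }  — shift
  I1: { [E → * . *], [S → * .] }  — shift, reduce
  I2: { [S → / . ) D] }  — shift
  I3: { [D' → D .] }  — accept
  I4: { [D → E .] }  — reduce
  I5: { [D → . E], [D → . S * /], [D → . S D], [D → S . * /], [D → S . D], [E → . * *], [E → . d *], [S → . *], [S → . / ) D], [S → . S E /], [S → S . E /] }  — shift
  I6: { [E → d . *] }  — shift
  I7: { [E → d * .] }  — reduce
  I8: { [D → S * . /], [E → * . *], [S → * .] }  — shift, reduce
  I9: { [D → S D .] }  — reduce
  I10: { [D → E .], [S → S E . /] }  — shift, reduce
  I11: { [S → S E / .] }  — reduce
  I12: { [E → * * .] }  — reduce
  I13: { [D → S * / .] }  — reduce
  I14: { [D → . E], [D → . S * /], [D → . S D], [E → . * *], [E → . d *], [S → . *], [S → . / ) D], [S → . S E /], [S → / ) . D] }  — shift
  I15: { [S → / ) D .] }  — reduce

No state contains more than one complete item.

Answer: No reduce-reduce conflicts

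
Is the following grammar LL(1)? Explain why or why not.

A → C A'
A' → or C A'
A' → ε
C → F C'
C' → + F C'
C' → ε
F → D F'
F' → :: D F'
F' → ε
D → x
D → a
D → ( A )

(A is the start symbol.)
A grammar is LL(1) if for each non-terminal N with multiple productions, the predict sets of those productions are pairwise disjoint, where PREDICT(N → α) = (FIRST(α) \ {ε}) ∪ (FOLLOW(N) if α ⇒* ε).

Relevant sets:
  FOLLOW(A') = { $, ')' }
  FOLLOW(C') = { $, ')', 'or' }
  FOLLOW(F') = { $, ')', '+', 'or' }

For A':
  PREDICT(A' → or C A') = { 'or' }
  PREDICT(A' → ε) = { $, ')' }
For C':
  PREDICT(C' → '+' F C') = { '+' }
  PREDICT(C' → ε) = { $, ')', 'or' }
For F':
  PREDICT(F' → :: D F') = { '::' }
  PREDICT(F' → ε) = { $, ')', '+', 'or' }
For D:
  PREDICT(D → x) = { 'x' }
  PREDICT(D → a) = { 'a' }
  PREDICT(D → '(' A ')') = { '(' }
A, C, F have a single production, so nothing to check there.

All predict sets are disjoint. The grammar IS LL(1).

Answer: Yes, the grammar is LL(1).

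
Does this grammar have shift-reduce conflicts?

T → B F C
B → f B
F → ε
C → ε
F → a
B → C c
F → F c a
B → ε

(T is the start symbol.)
Yes — I0: [B → .] vs [B → . f B]; I1: [F → .] vs [F → . a]; I4: [B → .] vs [B → . f B]; I7: [C → .] vs [F → F . c a]

A shift-reduce conflict occurs when an LR(0) state has both:
  - a complete (reduce) item [A → α .] (dot at the end), and
  - a shift item [B → β . c γ] (dot before a terminal).

Augment with T' → T and build the canonical LR(0) collection (I0 = CLOSURE({[T' → . T]}), then GOTO on every symbol after a dot until no new states appear). It has 12 states:
  I0: { [B → . C c], [B → . f B], [B → .], [C → .], [T → . B F C], [T' → . T] }  — shift, 2 reduces
  I1: { [F → . F c a], [F → . a], [F → .], [T → B . F C] }  — shift, reduce
  I2: { [B → C . c] }  — shift
  I3: { [T' → T .] }  — accept
  I4: { [B → . C c], [B → . f B], [B → .], [B → f . B], [C → .] }  — shift, 2 reduces
  I5: { [B → f B .] }  — reduce
  I6: { [B → C c .] }  — reduce
  I7: { [C → .], [F → F . c a], [T → B F . C] }  — shift, reduce
  I8: { [F → a .] }  — reduce
  I9: { [T → B F C .] }  — reduce
  I10: { [F → F c . a] }  — shift
  I11: { [F → F c a .] }  — reduce

I0 contains reduce items [B → .], [C → .] and shift item [B → . f B] — shift-reduce conflict.
I1 contains reduce item [F → .] and shift item [F → . a] — shift-reduce conflict.
I4 contains reduce items [B → .], [C → .] and shift item [B → . f B] — shift-reduce conflict.
I7 contains reduce item [C → .] and shift item [F → F . c a] — shift-reduce conflict.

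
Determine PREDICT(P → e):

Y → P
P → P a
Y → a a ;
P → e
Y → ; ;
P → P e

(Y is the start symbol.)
PREDICT(P → e) = (FIRST(RHS) \ {ε}) ∪ (FOLLOW(P) if ε ∈ FIRST(RHS), i.e. RHS ⇒* ε)
FIRST(e) = { 'e' }
ε ∉ FIRST(e), so FOLLOW(P) is not added.
PREDICT(P → e) = { 'e' }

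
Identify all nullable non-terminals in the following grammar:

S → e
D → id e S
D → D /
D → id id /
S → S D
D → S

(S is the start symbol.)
A non-terminal is nullable if it can derive ε (the empty string): either it has an ε-production, or it has a production whose right-hand side consists entirely of nullable non-terminals.

There are no ε-productions, so no non-terminal can derive ε.
No non-terminals are nullable.

Answer: None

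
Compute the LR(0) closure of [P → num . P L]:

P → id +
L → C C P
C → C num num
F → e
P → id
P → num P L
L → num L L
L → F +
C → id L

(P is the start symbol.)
{ [P → . id +], [P → . id], [P → . num P L], [P → num . P L] }

Start with: [P → num . P L]
  [P → num . P L] has the dot before P: add [P → . id +], [P → . id], [P → . num P L]
No further items can be added.

CLOSURE = { [P → . id +], [P → . id], [P → . num P L], [P → num . P L] }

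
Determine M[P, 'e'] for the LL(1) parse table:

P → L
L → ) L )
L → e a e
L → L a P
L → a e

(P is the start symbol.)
To find M[P, 'e'], we find productions for P where 'e' is in the predict set (PREDICT(N → α) = (FIRST(α) \ {ε}) ∪ (FOLLOW(N) if α ⇒* ε)).

Relevant sets:
  FIRST(L) = { ')', 'a', 'e' }

P → L: PREDICT = { ')', 'a', 'e' }
  'e' is in predict set, so this production goes in M[P, 'e']

M[P, 'e'] = P → L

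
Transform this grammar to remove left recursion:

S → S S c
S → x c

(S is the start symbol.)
S is directly left-recursive. The standard transformation for
  A → A α₁ | ... | A α_m | β₁ | ... | β_n
is
  A  → β₁ A' | ... | β_n A'
  A' → α₁ A' | ... | α_m A' | ε

S → x c becomes S → x c S'
S → S S c becomes S' → S c S'
Add S' → ε

Resulting grammar:
S → x c S'
S' → S c S'
S' → ε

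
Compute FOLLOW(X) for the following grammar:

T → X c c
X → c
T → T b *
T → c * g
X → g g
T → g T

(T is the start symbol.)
To compute FOLLOW(X), find every occurrence of X on a right-hand side N → α X β: add FIRST(β) \ {ε}, and if β is empty or nullable also add FOLLOW(N). Iterate to a fixed point.

In T → X c c: X is followed by c c, add FIRST(c c) \ {ε} = { 'c' }

Taking the union: FOLLOW(X) = { 'c' }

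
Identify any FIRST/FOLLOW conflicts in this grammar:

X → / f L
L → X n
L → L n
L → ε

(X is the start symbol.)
A FIRST/FOLLOW conflict occurs when a non-terminal N has a nullable alternative N → β (β ⇒* ε) and another alternative N → α with FIRST(α) ∩ FOLLOW(N) ≠ ∅: on such a lookahead the parser cannot decide between expanding α and letting N vanish via β.

Nullable non-terminals: L.
FIRST sets used below: FIRST(X) = { '/' }, FIRST(L) = { '/', 'n', ε }

L: nullable alternative(s) L → ε; FOLLOW(L) = { $, 'n' }
  L → X n: FIRST \ {ε} = { '/' } — disjoint from FOLLOW(L)
  L → L n: FIRST \ {ε} = { '/', 'n' } — overlaps FOLLOW(L) on { 'n' }: CONFLICT
  L → ε: FIRST \ {ε} = { } — this is the only nullable alternative, skip

X has no nullable alternative, so no FIRST/FOLLOW check is needed there.

So the grammar has 1 FIRST/FOLLOW conflict (marked CONFLICT above).

Answer: Yes. L → L n with FOLLOW(L) on { 'n' }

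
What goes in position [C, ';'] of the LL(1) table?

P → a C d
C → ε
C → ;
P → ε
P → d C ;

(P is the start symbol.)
To find M[C, ';'], we find productions for C where ';' is in the predict set (PREDICT(N → α) = (FIRST(α) \ {ε}) ∪ (FOLLOW(N) if α ⇒* ε)).

Relevant sets:
  FOLLOW(C) = { ';', 'd' }

C → ε: PREDICT = { ';', 'd' }
  ';' is in predict set, so this production goes in M[C, ';']
C → ;: PREDICT = { ';' }
  ';' is in predict set, so this production goes in M[C, ';']

M[C, ';'] = C → ε, C → ;  (a multiply-defined cell — the grammar is not LL(1))

Answer: C → ε, C → ;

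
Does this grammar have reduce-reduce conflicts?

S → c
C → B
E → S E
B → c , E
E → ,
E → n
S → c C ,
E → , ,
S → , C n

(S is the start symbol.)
A reduce-reduce conflict occurs when an LR(0) state has two complete items [A → α .] and [B → β .] — both call for a reduction, and with no lookahead the parser cannot choose between them.

Augment with S' → S and build the canonical LR(0) collection (I0 = CLOSURE({[S' → . S]}), then GOTO on every symbol after a dot until no new states appear). It has 17 states:
  I0: { [S → . , C n], [S → . c C ,], [S → . c], [S' → . S] }  — shift
  I1: { [B → . c , E], [C → . B], [S → , . C n] }  — shift
  I2: { [S' → S .] }  — accept
  I3: { [B → . c , E], [C → . B], [S → c . C ,], [S → c .] }  — shift, reduce
  I4: { [C → B .] }  — reduce
  I5: { [S → c C . ,] }  — shift
  I6: { [B → c . , E] }  — shift
  I7: { [B → c , . E], [E → . , ,], [E → . ,], [E → . S E], [E → . n], [S → . , C n], [S → . c C ,], [S → . c] }  — shift
  I8: { [B → . c , E], [C → . B], [E → , . ,], [E → , .], [S → , . C n] }  — shift, reduce
  I9: { [B → c , E .] }  — reduce
  I10: { [E → . , ,], [E → . ,], [E → . S E], [E → . n], [E → S . E], [S → . , C n], [S → . c C ,], [S → . c] }  — shift
  I11: { [E → n .] }  — reduce
  I12: { [E → S E .] }  — reduce
  I13: { [E → , , .] }  — reduce
  I14: { [S → , C . n] }  — shift
  I15: { [S → , C n .] }  — reduce
  I16: { [S → c C , .] }  — reduce

No state contains more than one complete item.

Answer: No reduce-reduce conflicts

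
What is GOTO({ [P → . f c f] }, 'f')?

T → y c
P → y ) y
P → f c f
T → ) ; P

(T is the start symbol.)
{ [P → f . c f] }

GOTO(I, 'f') = CLOSURE({ [A → αX.β] : [A → α.Xβ] ∈ I, X = 'f' })

Items with dot before 'f', with the dot advanced:
  [P → . f c f] → [P → f . c f]
Closure adds nothing (no advanced item has the dot before a non-terminal).

GOTO = { [P → f . c f] }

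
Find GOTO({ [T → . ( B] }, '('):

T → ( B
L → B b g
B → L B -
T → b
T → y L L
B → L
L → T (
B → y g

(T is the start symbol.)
{ [B → . L B -], [B → . L], [B → . y g], [L → . B b g], [L → . T (], [T → ( . B], [T → . ( B], [T → . b], [T → . y L L] }

GOTO(I, '(') = CLOSURE({ [A → αX.β] : [A → α.Xβ] ∈ I, X = '(' })

Items with dot before '(', with the dot advanced:
  [T → . ( B] → [T → ( . B]
Closure of the advanced items:
  [T → ( . B] has the dot before B: add [B → . L B -], [B → . L], [B → . y g]
  [B → . L B -] has the dot before L: add [L → . B b g], [L → . T (]
  [L → . T (] has the dot before T: add [T → . ( B], [T → . b], [T → . y L L]

GOTO = { [B → . L B -], [B → . L], [B → . y g], [L → . B b g], [L → . T (], [T → ( . B], [T → . ( B], [T → . b], [T → . y L L] }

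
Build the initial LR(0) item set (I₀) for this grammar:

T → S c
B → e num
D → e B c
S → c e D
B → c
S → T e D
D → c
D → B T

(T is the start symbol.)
{ [S → . T e D], [S → . c e D], [T → . S c], [T' → . T] }

First, augment the grammar with T' → T
I₀ = CLOSURE({ [T' → . T] }):
  [T' → . T] has the dot before T: add [T → . S c]
  [T → . S c] has the dot before S: add [S → . c e D], [S → . T e D]
No further items can be added.

I₀ = { [S → . T e D], [S → . c e D], [T → . S c], [T' → . T] }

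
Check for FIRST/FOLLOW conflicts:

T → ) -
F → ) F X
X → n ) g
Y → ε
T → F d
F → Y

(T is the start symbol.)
A FIRST/FOLLOW conflict occurs when a non-terminal N has a nullable alternative N → β (β ⇒* ε) and another alternative N → α with FIRST(α) ∩ FOLLOW(N) ≠ ∅: on such a lookahead the parser cannot decide between expanding α and letting N vanish via β.

Nullable non-terminals: F, Y.
FIRST sets used below: FIRST(Y) = { ε }

F: nullable alternative(s) F → Y; FOLLOW(F) = { 'd', 'n' }
  F → ) F X: FIRST \ {ε} = { ')' } — disjoint from FOLLOW(F)
  F → Y: FIRST \ {ε} = { } — this is the only nullable alternative, skip
Y has a nullable alternative but only one production, so nothing to check.

T, X have no nullable alternative, so no FIRST/FOLLOW check is needed there.

No FIRST/FOLLOW conflicts found.

Answer: No FIRST/FOLLOW conflicts.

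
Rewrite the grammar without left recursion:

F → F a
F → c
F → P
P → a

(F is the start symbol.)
F is directly left-recursive. The standard transformation for
  A → A α₁ | ... | A α_m | β₁ | ... | β_n
is
  A  → β₁ A' | ... | β_n A'
  A' → α₁ A' | ... | α_m A' | ε

F → c becomes F → c F'
F → P becomes F → P F'
F → F a becomes F' → a F'
Add F' → ε

Productions for other non-terminals are unchanged:
  P → a

Resulting grammar:
F → c F'
F → P F'
F' → a F'
F' → ε
P → a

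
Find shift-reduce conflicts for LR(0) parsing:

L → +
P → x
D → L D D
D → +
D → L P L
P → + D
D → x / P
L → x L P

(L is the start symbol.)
A shift-reduce conflict occurs when an LR(0) state has both:
  - a complete (reduce) item [A → α .] (dot at the end), and
  - a shift item [B → β . c γ] (dot before a terminal).

Augment with L' → L and build the canonical LR(0) collection (I0 = CLOSURE({[L' → . L]}), then GOTO on every symbol after a dot until no new states appear). It has 20 states:
  I0: { [L → . +], [L → . x L P], [L' → . L] }  — shift
  I1: { [L → + .] }  — reduce
  I2: { [L' → L .] }  — accept
  I3: { [L → . +], [L → . x L P], [L → x . L P] }  — shift
  I4: { [L → x L . P], [P → . + D], [P → . x] }  — shift
  I5: { [D → . +], [D → . L D D], [D → . L P L], [D → . x / P], [L → . +], [L → . x L P], [P → + . D] }  — shift
  I6: { [L → x L P .] }  — reduce
  I7: { [P → x .] }  — reduce
  I8: { [D → + .], [L → + .] }  — 2 reduces
  I9: { [P → + D .] }  — reduce
  I10: { [D → . +], [D → . L D D], [D → . L P L], [D → . x / P], [D → L . D D], [D → L . P L], [L → . +], [L → . x L P], [P → . + D], [P → . x] }  — shift
  I11: { [D → x . / P], [L → . +], [L → . x L P], [L → x . L P] }  — shift
  I12: { [D → x / . P], [P → . + D], [P → . x] }  — shift
  I13: { [D → x / P .] }  — reduce
  I14: { [D → + .], [D → . +], [D → . L D D], [D → . L P L], [D → . x / P], [L → + .], [L → . +], [L → . x L P], [P → + . D] }  — shift, 2 reduces
  I15: { [D → . +], [D → . L D D], [D → . L P L], [D → . x / P], [D → L D . D], [L → . +], [L → . x L P] }  — shift
  I16: { [D → L P . L], [L → . +], [L → . x L P] }  — shift
  I17: { [D → x . / P], [L → . +], [L → . x L P], [L → x . L P], [P → x .] }  — shift, reduce
  I18: { [D → L P L .] }  — reduce
  I19: { [D → L D D .] }  — reduce

I14 contains reduce items [D → + .], [L → + .] and shift items [D → . +], [D → . x / P], [L → . +], [L → . x L P] — shift-reduce conflict.
I17 contains reduce item [P → x .] and shift items [D → x . / P], [L → . +], [L → . x L P] — shift-reduce conflict.

Answer: Yes — I14: [D → + .] vs [D → . +]; I17: [P → x .] vs [D → x . / P]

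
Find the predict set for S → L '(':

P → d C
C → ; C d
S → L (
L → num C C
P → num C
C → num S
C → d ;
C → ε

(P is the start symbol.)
{ 'num' }

PREDICT(S → L '(') = (FIRST(RHS) \ {ε}) ∪ (FOLLOW(S) if ε ∈ FIRST(RHS), i.e. RHS ⇒* ε)
FIRST(L) = { 'num' }
FIRST(L '(') = { 'num' }
ε ∉ FIRST(L '('), so FOLLOW(S) is not added.
PREDICT(S → L '(') = { 'num' }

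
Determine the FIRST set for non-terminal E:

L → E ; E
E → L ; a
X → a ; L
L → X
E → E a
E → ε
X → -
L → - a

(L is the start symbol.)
{ '-', ';', 'a', ε }

FIRST sets of the other non-terminals involved (by the same procedure, iterated to a fixed point):
  FIRST(L) = { '-', ';', 'a' }

From E → L ; a:
  - L is a non-terminal: add FIRST(L) \ {ε} = { '-', ';', 'a' }
    L is not nullable, so stop
From E → E a:
  - E is the symbol being defined: contributes nothing new
    E is nullable, so continue to the next symbol
  - a is a terminal: add 'a' and stop
From E → ε:
  - ε-production, so ε ∈ FIRST(E)

Collecting: FIRST(E) = { '-', ';', 'a', ε }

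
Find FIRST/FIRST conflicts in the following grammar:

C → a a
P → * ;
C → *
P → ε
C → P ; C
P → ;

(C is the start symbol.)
A FIRST/FIRST conflict occurs when two productions N → α and N → β for the same non-terminal have FIRST(α) ∩ FIRST(β) ≠ ∅ (with ε ∈ FIRST of a nullable right-hand side, so two nullable alternatives also conflict).

FIRST sets of the non-terminals at (or reachable through a nullable prefix from) the front of some alternative:
  FIRST(P) = { '*', ';', ε }

Productions for C:
  C → a a: FIRST = { 'a' }
  C → *: FIRST = { '*' }
  C → P ; C: FIRST = { '*', ';' }
Productions for P:
  P → * ;: FIRST = { '*' }
  P → ε: FIRST = { ε }
  P → ;: FIRST = { ';' }

Conflict for C: C → * and C → P ; C
  Overlap: { '*' }

Answer: Yes. C → '*' / C → P ';' C on { '*' }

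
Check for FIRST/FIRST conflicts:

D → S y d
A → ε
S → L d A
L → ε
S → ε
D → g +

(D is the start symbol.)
A FIRST/FIRST conflict occurs when two productions N → α and N → β for the same non-terminal have FIRST(α) ∩ FIRST(β) ≠ ∅ (with ε ∈ FIRST of a nullable right-hand side, so two nullable alternatives also conflict).

FIRST sets of the non-terminals at (or reachable through a nullable prefix from) the front of some alternative:
  FIRST(S) = { 'd', ε }
  FIRST(L) = { ε }

Productions for D:
  D → S y d: FIRST = { 'd', 'y' }
  D → g +: FIRST = { 'g' }
Productions for S:
  S → L d A: FIRST = { 'd' }
  S → ε: FIRST = { ε }
A, L have only one production, so no FIRST/FIRST conflict is possible there.

All alternatives of each non-terminal have pairwise disjoint FIRST sets.

Answer: No FIRST/FIRST conflicts.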